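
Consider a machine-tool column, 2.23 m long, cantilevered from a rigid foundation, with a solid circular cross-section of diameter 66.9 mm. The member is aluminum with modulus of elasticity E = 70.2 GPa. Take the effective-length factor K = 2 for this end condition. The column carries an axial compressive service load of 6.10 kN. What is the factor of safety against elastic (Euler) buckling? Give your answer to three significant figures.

I = πd⁴/64 = π×66.9⁴/64 = 9.833×10^5 mm⁴
I = 9.833×10^5 mm⁴ = 9.833×10^-7 m⁴
Effective length L_e = K·L = 2 × 2.23 = 4.460 m
P_cr = π²EI / L_e² = π² × 70.2×10⁹ × 9.833×10^-7 / 4.460² = 3.425×10^4 N
Factor of safety n = P_cr / P = 34.248 / 6.10 = 5.61

n ≈ 5.61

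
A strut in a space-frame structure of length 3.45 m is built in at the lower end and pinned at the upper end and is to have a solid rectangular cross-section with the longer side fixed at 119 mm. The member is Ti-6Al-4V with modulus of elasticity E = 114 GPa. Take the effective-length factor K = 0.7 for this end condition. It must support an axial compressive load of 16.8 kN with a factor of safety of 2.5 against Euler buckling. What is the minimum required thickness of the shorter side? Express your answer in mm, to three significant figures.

Required P_cr = n·P = 2.5 × 16.8 = 42.00 kN
L_e = K·L = 0.7 × 3.45 = 2.415 m
Required I = P_cr·L_e²/(π²E) = 4.200×10^4 × 2.415² / (π² × 1.14×10^11) = 2.177×10^-7 m⁴
I_req = 2.177×10^5 mm⁴
Rectangle, weak axis: I_min = h·b³/12 with h = 119 mm fixed  ⇒  b = (12I/h)^(1/3) = 28.0 mm

b ≈ 28.0 mm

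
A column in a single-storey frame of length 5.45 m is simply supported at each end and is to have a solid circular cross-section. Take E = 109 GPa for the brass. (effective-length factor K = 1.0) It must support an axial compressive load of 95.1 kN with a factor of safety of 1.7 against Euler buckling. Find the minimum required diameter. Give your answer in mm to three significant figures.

Required P_cr = n·P = 1.7 × 95.1 = 161.7 kN
L_e = K·L = 1 × 5.45 = 5.450 m
Required I = P_cr·L_e²/(π²E) = 1.617×10^5 × 5.450² / (π² × 1.09×10^11) = 4.464×10^-6 m⁴
I_req = 4.464×10^6 mm⁴
Solid circle: I = πd⁴/64  ⇒  d = (64I/π)^(1/4) = (64×4.464×10^6/π)^(1/4) = 97.7 mm

d ≈ 97.7 mm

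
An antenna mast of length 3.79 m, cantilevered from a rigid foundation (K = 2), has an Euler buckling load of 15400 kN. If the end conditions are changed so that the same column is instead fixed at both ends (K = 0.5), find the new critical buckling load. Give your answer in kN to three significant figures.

P_cr ≈ 246000 kN

P_cr ∝ 1/K², so P_cr,new = P_cr,old × (K_old/K_new)² = 15400 × (2/0.5)²
= 15400 × 16.00 = 246000 kN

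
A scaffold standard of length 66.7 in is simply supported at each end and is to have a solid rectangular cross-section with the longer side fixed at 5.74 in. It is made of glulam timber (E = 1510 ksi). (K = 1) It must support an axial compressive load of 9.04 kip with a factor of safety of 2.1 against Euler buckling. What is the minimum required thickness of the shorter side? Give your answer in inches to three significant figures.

b ≈ 2.28 in

Required P_cr = n·P = 2.1 × 9.04 = 18.98 kip
L_e = K·L = 1 × 66.7 = 66.70 in
Required I = P_cr·L_e²/(π²E) = 1.898×10^4 × 66.70² / (π² × 1.51×10^6) = 5.667 in⁴
Rectangle, weak axis: I_min = h·b³/12 with h = 5.74 in fixed  ⇒  b = (12I/h)^(1/3) = 2.28 in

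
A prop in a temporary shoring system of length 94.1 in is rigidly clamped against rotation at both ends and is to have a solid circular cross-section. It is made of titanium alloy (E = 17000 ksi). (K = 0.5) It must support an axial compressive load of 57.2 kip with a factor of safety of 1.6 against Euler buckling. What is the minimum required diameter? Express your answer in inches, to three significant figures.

d ≈ 2.23 in

Required P_cr = n·P = 1.6 × 57.2 = 91.52 kip
L_e = K·L = 0.5 × 94.1 = 47.05 in
Required I = P_cr·L_e²/(π²E) = 9.152×10^4 × 47.05² / (π² × 1.70×10^7) = 1.207 in⁴
Solid circle: I = πd⁴/64  ⇒  d = (64I/π)^(1/4) = (64×1.207/π)^(1/4) = 2.23 in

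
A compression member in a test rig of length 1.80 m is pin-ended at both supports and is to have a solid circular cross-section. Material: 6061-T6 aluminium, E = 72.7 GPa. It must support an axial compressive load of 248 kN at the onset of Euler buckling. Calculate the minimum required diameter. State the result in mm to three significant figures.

d ≈ 69.1 mm

L_e = K·L = 1 × 1.80 = 1.800 m
Required I = P_cr·L_e²/(π²E) = 2.480×10^5 × 1.800² / (π² × 7.27×10^10) = 1.120×10^-6 m⁴
I_req = 1.120×10^6 mm⁴
Solid circle: I = πd⁴/64  ⇒  d = (64I/π)^(1/4) = (64×1.120×10^6/π)^(1/4) = 69.1 mm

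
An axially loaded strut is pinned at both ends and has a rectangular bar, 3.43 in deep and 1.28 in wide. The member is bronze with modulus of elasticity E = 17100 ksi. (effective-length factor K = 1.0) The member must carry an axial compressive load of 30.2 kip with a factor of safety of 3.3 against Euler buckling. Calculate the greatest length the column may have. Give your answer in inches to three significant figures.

Buckling occurs about the weak axis: I_min = h·b³/12 with b = 1.28 in (the shorter side).
I_min = 3.43×1.28³/12 = 0.5994 in⁴
Required critical load P_cr = n·P = 3.3 × 30.2 = 99.66 kip = 9.966×10^4 lb
From P_cr = π²EI/(K·L)²:  L = (1/K)·√(π²EI/P_cr) = (1/1)·√(π²×1.71×10^7×0.5994/9.966×10^4)
L = 31.9 in

L_max ≈ 31.9 in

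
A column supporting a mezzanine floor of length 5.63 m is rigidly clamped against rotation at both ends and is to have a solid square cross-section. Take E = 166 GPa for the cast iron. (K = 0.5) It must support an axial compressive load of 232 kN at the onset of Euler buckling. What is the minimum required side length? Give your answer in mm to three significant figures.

a ≈ 60.6 mm

L_e = K·L = 0.5 × 5.63 = 2.815 m
Required I = P_cr·L_e²/(π²E) = 2.320×10^5 × 2.815² / (π² × 1.66×10^11) = 1.122×10^-6 m⁴
I_req = 1.122×10^6 mm⁴
Solid square: I = a⁴/12  ⇒  a = (12I)^(1/4) = (12×1.122×10^6)^(1/4) = 60.6 mm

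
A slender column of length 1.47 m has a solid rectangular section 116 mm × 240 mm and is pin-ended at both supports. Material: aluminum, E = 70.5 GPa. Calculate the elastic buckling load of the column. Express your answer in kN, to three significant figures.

Buckling occurs about the weak axis: I_min = h·b³/12 with b = 116 mm (the shorter side).
I_min = 240×116³/12 = 3.122×10^7 mm⁴
I = 3.122×10^7 mm⁴ = 3.122×10^-5 m⁴
Effective length L_e = K·L = 1 × 1.47 = 1.470 m
P_cr = π²EI / L_e² = π² × 70.5×10⁹ × 3.122×10^-5 / 1.470² = 1.005×10^7 N

P_cr ≈ 10100 kN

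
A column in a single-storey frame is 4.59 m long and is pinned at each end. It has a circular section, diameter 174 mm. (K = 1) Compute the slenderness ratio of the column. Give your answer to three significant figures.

λ ≈ 106

For a solid circle r = d/4 = 174/4 = 43.50 mm
L_e = K·L = 1 × 4.59 m = 4.590 m = 4590.0 mm
λ = L_e / r_min = 4590.0 / 43.50 = 106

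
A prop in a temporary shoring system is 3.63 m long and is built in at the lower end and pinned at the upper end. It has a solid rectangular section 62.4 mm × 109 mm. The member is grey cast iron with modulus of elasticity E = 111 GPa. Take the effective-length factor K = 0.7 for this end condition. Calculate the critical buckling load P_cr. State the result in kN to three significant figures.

Buckling occurs about the weak axis: I_min = h·b³/12 with b = 62.4 mm (the shorter side).
I_min = 109×62.4³/12 = 2.207×10^6 mm⁴
I = 2.207×10^6 mm⁴ = 2.207×10^-6 m⁴
Effective length L_e = K·L = 0.7 × 3.63 = 2.541 m
P_cr = π²EI / L_e² = π² × 111×10⁹ × 2.207×10^-6 / 2.541² = 3.745×10^5 N

P_cr ≈ 374 kN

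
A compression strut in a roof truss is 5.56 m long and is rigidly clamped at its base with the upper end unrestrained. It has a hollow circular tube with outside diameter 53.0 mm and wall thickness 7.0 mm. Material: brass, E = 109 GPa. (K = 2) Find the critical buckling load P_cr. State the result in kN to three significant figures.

Inner diameter d_i = 53.0 − 2×7.0 = 39.00 mm
I = π(d_o⁴ − d_i⁴)/64 = π(53.0⁴ − 39.00⁴)/64 = 2.738×10^5 mm⁴
I = 2.738×10^5 mm⁴ = 2.738×10^-7 m⁴
Effective length L_e = K·L = 2 × 5.56 = 11.12 m
P_cr = π²EI / L_e² = π² × 109×10⁹ × 2.738×10^-7 / 11.12² = 2.382×10^3 N

P_cr ≈ 2.38 kN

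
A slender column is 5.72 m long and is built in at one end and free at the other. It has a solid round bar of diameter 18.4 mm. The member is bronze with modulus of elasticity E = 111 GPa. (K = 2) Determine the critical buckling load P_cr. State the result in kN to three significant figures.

P_cr ≈ 0.0471 kN

I = πd⁴/64 = π×18.4⁴/64 = 5.627×10^3 mm⁴
I = 5.627×10^3 mm⁴ = 5.627×10^-9 m⁴
Effective length L_e = K·L = 2 × 5.72 = 11.44 m
P_cr = π²EI / L_e² = π² × 111×10⁹ × 5.627×10^-9 / 11.44² = 47.10 N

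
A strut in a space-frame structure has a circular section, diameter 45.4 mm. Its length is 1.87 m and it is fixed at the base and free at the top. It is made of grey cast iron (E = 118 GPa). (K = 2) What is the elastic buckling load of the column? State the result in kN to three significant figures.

P_cr ≈ 17.4 kN

I = πd⁴/64 = π×45.4⁴/64 = 2.085×10^5 mm⁴
I = 2.085×10^5 mm⁴ = 2.085×10^-7 m⁴
Effective length L_e = K·L = 2 × 1.87 = 3.740 m
P_cr = π²EI / L_e² = π² × 118×10⁹ × 2.085×10^-7 / 3.740² = 1.736×10^4 N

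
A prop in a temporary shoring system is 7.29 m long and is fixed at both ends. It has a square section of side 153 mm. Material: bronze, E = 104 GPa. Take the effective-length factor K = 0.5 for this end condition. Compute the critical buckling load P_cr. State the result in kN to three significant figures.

P_cr ≈ 3530 kN

I = a⁴/12 = 153⁴/12 = 4.567×10^7 mm⁴
I = 4.567×10^7 mm⁴ = 4.567×10^-5 m⁴
Effective length L_e = K·L = 0.5 × 7.29 = 3.645 m
P_cr = π²EI / L_e² = π² × 104×10⁹ × 4.567×10^-5 / 3.645² = 3.528×10^6 N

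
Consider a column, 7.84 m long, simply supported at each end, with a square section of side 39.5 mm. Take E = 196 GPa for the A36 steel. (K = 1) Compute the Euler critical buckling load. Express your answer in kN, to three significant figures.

P_cr ≈ 6.38 kN

I = a⁴/12 = 39.5⁴/12 = 2.029×10^5 mm⁴
I = 2.029×10^5 mm⁴ = 2.029×10^-7 m⁴
Effective length L_e = K·L = 1 × 7.84 = 7.840 m
P_cr = π²EI / L_e² = π² × 196×10⁹ × 2.029×10^-7 / 7.840² = 6.385×10^3 N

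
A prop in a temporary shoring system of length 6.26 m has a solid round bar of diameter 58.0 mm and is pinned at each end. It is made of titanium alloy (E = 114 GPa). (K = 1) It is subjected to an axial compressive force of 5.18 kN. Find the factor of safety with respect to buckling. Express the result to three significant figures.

n ≈ 3.08

I = πd⁴/64 = π×58.0⁴/64 = 5.555×10^5 mm⁴
I = 5.555×10^5 mm⁴ = 5.555×10^-7 m⁴
Effective length L_e = K·L = 1 × 6.26 = 6.260 m
P_cr = π²EI / L_e² = π² × 114×10⁹ × 5.555×10^-7 / 6.260² = 1.595×10^4 N
Factor of safety n = P_cr / P = 15.949 / 5.18 = 3.08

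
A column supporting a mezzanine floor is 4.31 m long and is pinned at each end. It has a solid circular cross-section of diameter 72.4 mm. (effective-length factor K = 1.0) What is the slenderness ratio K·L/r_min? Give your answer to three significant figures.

I = πd⁴/64 = π×72.4⁴/64 = 1.349×10^6 mm⁴
A = 4.117×10^3 mm²;  r_min = √(I/A) = √(1.349×10^6/4.117×10^3) = 18.10 mm
L_e = K·L = 1 × 4.31 m = 4.310 m = 4310.0 mm
λ = L_e / r_min = 4310.0 / 18.10 = 238

λ ≈ 238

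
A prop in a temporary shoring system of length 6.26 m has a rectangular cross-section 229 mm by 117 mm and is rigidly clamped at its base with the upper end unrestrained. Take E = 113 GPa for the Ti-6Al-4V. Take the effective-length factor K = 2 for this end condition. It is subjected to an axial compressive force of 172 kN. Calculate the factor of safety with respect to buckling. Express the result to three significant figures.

Buckling occurs about the weak axis: I_min = h·b³/12 with b = 117 mm (the shorter side).
I_min = 229×117³/12 = 3.056×10^7 mm⁴
I = 3.056×10^7 mm⁴ = 3.056×10^-5 m⁴
Effective length L_e = K·L = 2 × 6.26 = 12.52 m
P_cr = π²EI / L_e² = π² × 113×10⁹ × 3.056×10^-5 / 12.52² = 2.175×10^5 N
Factor of safety n = P_cr / P = 217.46 / 172 = 1.26

n ≈ 1.26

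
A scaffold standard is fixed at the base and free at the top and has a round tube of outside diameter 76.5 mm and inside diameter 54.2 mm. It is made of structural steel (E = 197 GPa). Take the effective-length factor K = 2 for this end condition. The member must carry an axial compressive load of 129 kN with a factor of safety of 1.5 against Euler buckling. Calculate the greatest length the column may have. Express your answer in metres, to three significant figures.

L_max ≈ 1.78 m

d_o = 76.5 mm, d_i = 54.2 mm
I = π(d_o⁴ − d_i⁴)/64 = π(76.5⁴ − 54.20⁴)/64 = 1.258×10^6 mm⁴
I = 1.258×10^-6 m⁴
Required critical load P_cr = n·P = 1.5 × 129 = 193.5 kN = 1.935×10^5 N
From P_cr = π²EI/(K·L)²:  L = (1/K)·√(π²EI/P_cr) = (1/2)·√(π²×1.97×10^11×1.258×10^-6/1.935×10^5)
L = 1.78 m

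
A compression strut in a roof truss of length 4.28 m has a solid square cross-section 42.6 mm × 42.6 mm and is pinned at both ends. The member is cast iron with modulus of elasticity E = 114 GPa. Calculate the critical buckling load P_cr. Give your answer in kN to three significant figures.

P_cr ≈ 16.9 kN

I = a⁴/12 = 42.6⁴/12 = 2.744×10^5 mm⁴
I = 2.744×10^5 mm⁴ = 2.744×10^-7 m⁴
Effective length L_e = K·L = 1 × 4.28 = 4.280 m
P_cr = π²EI / L_e² = π² × 114×10⁹ × 2.744×10^-7 / 4.280² = 1.686×10^4 N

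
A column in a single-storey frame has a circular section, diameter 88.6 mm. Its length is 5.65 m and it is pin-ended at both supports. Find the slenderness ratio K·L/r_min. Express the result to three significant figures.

λ ≈ 255

For a solid circle r = d/4 = 88.6/4 = 22.15 mm
L_e = K·L = 1 × 5.65 m = 5.650 m = 5650.0 mm
λ = L_e / r_min = 5650.0 / 22.15 = 255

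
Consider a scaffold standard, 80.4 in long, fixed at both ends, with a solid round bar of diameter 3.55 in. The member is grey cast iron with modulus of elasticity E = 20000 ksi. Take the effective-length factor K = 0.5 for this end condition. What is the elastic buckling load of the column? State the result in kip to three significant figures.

I = πd⁴/64 = π×3.55⁴/64 = 7.796 in⁴
Effective length L_e = K·L = 0.5 × 80.4 = 40.20 in
P_cr = π²EI / L_e² = π² × 20000×10³ × 7.796 / 40.20² = 9.523×10^5 lb

P_cr ≈ 952 kip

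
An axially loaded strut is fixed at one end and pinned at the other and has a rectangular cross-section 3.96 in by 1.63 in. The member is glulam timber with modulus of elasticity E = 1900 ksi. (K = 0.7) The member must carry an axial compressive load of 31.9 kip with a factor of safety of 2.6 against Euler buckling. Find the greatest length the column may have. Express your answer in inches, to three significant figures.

Buckling occurs about the weak axis: I_min = h·b³/12 with b = 1.63 in (the shorter side).
I_min = 3.96×1.63³/12 = 1.429 in⁴
Required critical load P_cr = n·P = 2.6 × 31.9 = 82.94 kip = 8.294×10^4 lb
From P_cr = π²EI/(K·L)²:  L = (1/K)·√(π²EI/P_cr) = (1/0.7)·√(π²×1.90×10^6×1.429/8.294×10^4)
L = 25.7 in

L_max ≈ 25.7 in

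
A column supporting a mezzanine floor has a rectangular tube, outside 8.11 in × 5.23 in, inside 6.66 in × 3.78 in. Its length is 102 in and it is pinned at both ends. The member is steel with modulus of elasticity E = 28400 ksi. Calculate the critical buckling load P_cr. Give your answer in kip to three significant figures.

P_cr ≈ 1800 kip

Weak-axis I_min = (h_o·b_o³ − h_i·b_i³)/12 with b_o = 5.23, b_i = 3.780 in (shorter outer/inner sides).
I_min = (8.11×5.23³ − 6.660×3.780³)/12 = 66.71 in⁴
Effective length L_e = K·L = 1 × 102 = 102.0 in
P_cr = π²EI / L_e² = π² × 28400×10³ × 66.71 / 102.0² = 1.797×10^6 lb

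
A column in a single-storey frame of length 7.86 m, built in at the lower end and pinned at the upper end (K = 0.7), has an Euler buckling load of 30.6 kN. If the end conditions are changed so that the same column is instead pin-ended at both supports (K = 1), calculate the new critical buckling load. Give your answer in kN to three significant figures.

P_cr ∝ 1/K², so P_cr,new = P_cr,old × (K_old/K_new)² = 30.6 × (0.7/1)²
= 30.6 × 0.4900 = 15.0 kN

P_cr ≈ 15.0 kN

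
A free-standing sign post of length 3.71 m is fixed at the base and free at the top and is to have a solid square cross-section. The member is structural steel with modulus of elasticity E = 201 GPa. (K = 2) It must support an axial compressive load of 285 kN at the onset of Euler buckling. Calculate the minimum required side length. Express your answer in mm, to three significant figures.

L_e = K·L = 2 × 3.71 = 7.420 m
Required I = P_cr·L_e²/(π²E) = 2.850×10^5 × 7.420² / (π² × 2.01×10^11) = 7.910×10^-6 m⁴
I_req = 7.910×10^6 mm⁴
Solid square: I = a⁴/12  ⇒  a = (12I)^(1/4) = (12×7.910×10^6)^(1/4) = 98.7 mm

a ≈ 98.7 mm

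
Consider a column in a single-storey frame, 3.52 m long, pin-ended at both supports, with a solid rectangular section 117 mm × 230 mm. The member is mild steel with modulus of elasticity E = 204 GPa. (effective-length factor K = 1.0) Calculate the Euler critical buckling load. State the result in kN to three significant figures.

P_cr ≈ 4990 kN

Buckling occurs about the weak axis: I_min = h·b³/12 with b = 117 mm (the shorter side).
I_min = 230×117³/12 = 3.070×10^7 mm⁴
I = 3.070×10^7 mm⁴ = 3.070×10^-5 m⁴
Effective length L_e = K·L = 1 × 3.52 = 3.520 m
P_cr = π²EI / L_e² = π² × 204×10⁹ × 3.070×10^-5 / 3.520² = 4.988×10^6 N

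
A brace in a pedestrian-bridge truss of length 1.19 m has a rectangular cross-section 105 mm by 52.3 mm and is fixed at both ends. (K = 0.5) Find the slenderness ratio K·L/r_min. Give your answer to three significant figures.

λ ≈ 39.4

Buckling occurs about the weak axis: I_min = h·b³/12 with b = 52.3 mm (the shorter side).
I_min = 105×52.3³/12 = 1.252×10^6 mm⁴
A = 5.492×10^3 mm²;  r_min = √(I/A) = √(1.252×10^6/5.492×10^3) = 15.10 mm
L_e = K·L = 0.5 × 1.19 m = 0.5950 m = 595.00 mm
λ = L_e / r_min = 595.00 / 15.10 = 39.4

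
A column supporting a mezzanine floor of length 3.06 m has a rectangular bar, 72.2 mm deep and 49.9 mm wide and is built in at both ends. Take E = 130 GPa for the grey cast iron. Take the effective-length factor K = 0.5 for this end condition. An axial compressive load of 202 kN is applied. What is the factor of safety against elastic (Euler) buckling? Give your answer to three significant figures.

Buckling occurs about the weak axis: I_min = h·b³/12 with b = 49.9 mm (the shorter side).
I_min = 72.2×49.9³/12 = 7.476×10^5 mm⁴
I = 7.476×10^5 mm⁴ = 7.476×10^-7 m⁴
Effective length L_e = K·L = 0.5 × 3.06 = 1.530 m
P_cr = π²EI / L_e² = π² × 130×10⁹ × 7.476×10^-7 / 1.530² = 4.097×10^5 N
Factor of safety n = P_cr / P = 409.75 / 202 = 2.03

n ≈ 2.03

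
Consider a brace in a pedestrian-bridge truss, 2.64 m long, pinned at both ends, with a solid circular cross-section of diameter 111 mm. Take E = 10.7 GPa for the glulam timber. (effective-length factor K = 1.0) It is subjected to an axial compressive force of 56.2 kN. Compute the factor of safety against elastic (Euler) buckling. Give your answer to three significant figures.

n ≈ 2.01

I = πd⁴/64 = π×111⁴/64 = 7.452×10^6 mm⁴
I = 7.452×10^6 mm⁴ = 7.452×10^-6 m⁴
Effective length L_e = K·L = 1 × 2.64 = 2.640 m
P_cr = π²EI / L_e² = π² × 10.7×10⁹ × 7.452×10^-6 / 2.640² = 1.129×10^5 N
Factor of safety n = P_cr / P = 112.91 / 56.2 = 2.01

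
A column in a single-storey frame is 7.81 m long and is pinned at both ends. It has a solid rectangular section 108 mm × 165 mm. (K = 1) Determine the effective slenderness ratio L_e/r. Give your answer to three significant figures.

Buckling occurs about the weak axis: I_min = h·b³/12 with b = 108 mm (the shorter side).
I_min = 165×108³/12 = 1.732×10^7 mm⁴
A = 1.782×10^4 mm²;  r_min = √(I/A) = √(1.732×10^7/1.782×10^4) = 31.18 mm
L_e = K·L = 1 × 7.81 m = 7.810 m = 7810.0 mm
λ = L_e / r_min = 7810.0 / 31.18 = 251

λ ≈ 251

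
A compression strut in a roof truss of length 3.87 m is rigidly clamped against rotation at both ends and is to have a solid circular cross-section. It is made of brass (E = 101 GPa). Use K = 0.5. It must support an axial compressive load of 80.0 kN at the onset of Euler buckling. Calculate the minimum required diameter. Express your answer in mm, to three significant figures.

d ≈ 49.7 mm

L_e = K·L = 0.5 × 3.87 = 1.935 m
Required I = P_cr·L_e²/(π²E) = 8.000×10^4 × 1.935² / (π² × 1.01×10^11) = 3.005×10^-7 m⁴
I_req = 3.005×10^5 mm⁴
Solid circle: I = πd⁴/64  ⇒  d = (64I/π)^(1/4) = (64×3.005×10^5/π)^(1/4) = 49.7 mm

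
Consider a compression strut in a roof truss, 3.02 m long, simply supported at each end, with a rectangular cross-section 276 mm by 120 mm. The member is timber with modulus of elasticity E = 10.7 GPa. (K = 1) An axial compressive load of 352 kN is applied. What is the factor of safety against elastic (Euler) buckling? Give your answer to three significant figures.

n ≈ 1.31

Buckling occurs about the weak axis: I_min = h·b³/12 with b = 120 mm (the shorter side).
I_min = 276×120³/12 = 3.974×10^7 mm⁴
I = 3.974×10^7 mm⁴ = 3.974×10^-5 m⁴
Effective length L_e = K·L = 1 × 3.02 = 3.020 m
P_cr = π²EI / L_e² = π² × 10.7×10⁹ × 3.974×10^-5 / 3.020² = 4.602×10^5 N
Factor of safety n = P_cr / P = 460.19 / 352 = 1.31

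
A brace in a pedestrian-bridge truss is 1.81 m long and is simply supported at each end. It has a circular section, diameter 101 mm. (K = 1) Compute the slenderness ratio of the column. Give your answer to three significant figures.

I = πd⁴/64 = π×101⁴/64 = 5.108×10^6 mm⁴
A = 8.012×10^3 mm²;  r_min = √(I/A) = √(5.108×10^6/8.012×10^3) = 25.25 mm
L_e = K·L = 1 × 1.81 m = 1.810 m = 1810.0 mm
λ = L_e / r_min = 1810.0 / 25.25 = 71.7

λ ≈ 71.7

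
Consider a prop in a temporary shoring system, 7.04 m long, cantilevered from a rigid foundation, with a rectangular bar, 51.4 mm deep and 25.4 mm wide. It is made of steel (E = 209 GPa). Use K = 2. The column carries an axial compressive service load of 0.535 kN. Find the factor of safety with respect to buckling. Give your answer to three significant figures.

Buckling occurs about the weak axis: I_min = h·b³/12 with b = 25.4 mm (the shorter side).
I_min = 51.4×25.4³/12 = 7.019×10^4 mm⁴
I = 7.019×10^4 mm⁴ = 7.019×10^-8 m⁴
Effective length L_e = K·L = 2 × 7.04 = 14.08 m
P_cr = π²EI / L_e² = π² × 209×10⁹ × 7.019×10^-8 / 14.08² = 730.3 N
Factor of safety n = P_cr / P = 0.73034 / 0.535 = 1.37

n ≈ 1.37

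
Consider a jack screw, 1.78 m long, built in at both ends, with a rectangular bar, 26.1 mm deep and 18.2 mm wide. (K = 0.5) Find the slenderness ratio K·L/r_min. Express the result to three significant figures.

λ ≈ 169

For a rectangle r_min = b/√12 = 18.2/√12 = 5.254 mm
L_e = K·L = 0.5 × 1.78 m = 0.8900 m = 890.00 mm
λ = L_e / r_min = 890.00 / 5.254 = 169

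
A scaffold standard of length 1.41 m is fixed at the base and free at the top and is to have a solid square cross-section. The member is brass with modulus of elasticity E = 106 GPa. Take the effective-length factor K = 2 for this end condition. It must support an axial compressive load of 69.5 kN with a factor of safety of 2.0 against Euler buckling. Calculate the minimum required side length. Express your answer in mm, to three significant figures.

a ≈ 59.7 mm

Required P_cr = n·P = 2.0 × 69.5 = 139.0 kN
L_e = K·L = 2 × 1.41 = 2.820 m
Required I = P_cr·L_e²/(π²E) = 1.390×10^5 × 2.820² / (π² × 1.06×10^11) = 1.057×10^-6 m⁴
I_req = 1.057×10^6 mm⁴
Solid square: I = a⁴/12  ⇒  a = (12I)^(1/4) = (12×1.057×10^6)^(1/4) = 59.7 mm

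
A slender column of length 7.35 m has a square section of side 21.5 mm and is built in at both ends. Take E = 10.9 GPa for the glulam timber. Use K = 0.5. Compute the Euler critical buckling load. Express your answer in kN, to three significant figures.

P_cr ≈ 0.142 kN

I = a⁴/12 = 21.5⁴/12 = 1.781×10^4 mm⁴
I = 1.781×10^4 mm⁴ = 1.781×10^-8 m⁴
Effective length L_e = K·L = 0.5 × 7.35 = 3.675 m
P_cr = π²EI / L_e² = π² × 10.9×10⁹ × 1.781×10^-8 / 3.675² = 141.8 N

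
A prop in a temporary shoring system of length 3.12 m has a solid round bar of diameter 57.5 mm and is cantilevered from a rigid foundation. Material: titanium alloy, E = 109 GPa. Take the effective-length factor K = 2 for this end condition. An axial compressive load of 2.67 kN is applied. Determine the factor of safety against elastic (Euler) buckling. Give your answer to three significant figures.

I = πd⁴/64 = π×57.5⁴/64 = 5.366×10^5 mm⁴
I = 5.366×10^5 mm⁴ = 5.366×10^-7 m⁴
Effective length L_e = K·L = 2 × 3.12 = 6.240 m
P_cr = π²EI / L_e² = π² × 109×10⁹ × 5.366×10^-7 / 6.240² = 1.483×10^4 N
Factor of safety n = P_cr / P = 14.825 / 2.67 = 5.55

n ≈ 5.55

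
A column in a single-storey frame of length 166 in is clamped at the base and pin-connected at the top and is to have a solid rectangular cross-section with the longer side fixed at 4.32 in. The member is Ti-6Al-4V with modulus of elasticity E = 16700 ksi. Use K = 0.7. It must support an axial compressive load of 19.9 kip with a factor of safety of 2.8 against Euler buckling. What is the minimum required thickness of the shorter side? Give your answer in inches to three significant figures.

Required P_cr = n·P = 2.8 × 19.9 = 55.72 kip
L_e = K·L = 0.7 × 166 = 116.2 in
Required I = P_cr·L_e²/(π²E) = 5.572×10^4 × 116.2² / (π² × 1.67×10^7) = 4.565 in⁴
Rectangle, weak axis: I_min = h·b³/12 with h = 4.32 in fixed  ⇒  b = (12I/h)^(1/3) = 2.33 in

b ≈ 2.33 in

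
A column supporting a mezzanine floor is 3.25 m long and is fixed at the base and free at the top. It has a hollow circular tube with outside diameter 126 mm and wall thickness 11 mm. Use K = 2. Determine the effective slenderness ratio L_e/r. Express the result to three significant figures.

λ ≈ 159

Inner diameter d_i = 126 − 2×11 = 104.0 mm
I = π(d_o⁴ − d_i⁴)/64 = π(126⁴ − 104.0⁴)/64 = 6.630×10^6 mm⁴
A = 3.974×10^3 mm²;  r_min = √(I/A) = √(6.630×10^6/3.974×10^3) = 40.84 mm
L_e = K·L = 2 × 3.25 m = 6.500 m = 6500.0 mm
λ = L_e / r_min = 6500.0 / 40.84 = 159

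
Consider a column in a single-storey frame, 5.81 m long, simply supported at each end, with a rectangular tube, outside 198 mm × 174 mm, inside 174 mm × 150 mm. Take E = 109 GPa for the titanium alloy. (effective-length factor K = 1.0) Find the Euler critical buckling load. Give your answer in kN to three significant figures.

P_cr ≈ 1210 kN

Weak-axis I_min = (h_o·b_o³ − h_i·b_i³)/12 with b_o = 174, b_i = 150.0 mm (shorter outer/inner sides).
I_min = (198×174³ − 174.0×150.0³)/12 = 3.798×10^7 mm⁴
I = 3.798×10^7 mm⁴ = 3.798×10^-5 m⁴
Effective length L_e = K·L = 1 × 5.81 = 5.810 m
P_cr = π²EI / L_e² = π² × 109×10⁹ × 3.798×10^-5 / 5.810² = 1.211×10^6 N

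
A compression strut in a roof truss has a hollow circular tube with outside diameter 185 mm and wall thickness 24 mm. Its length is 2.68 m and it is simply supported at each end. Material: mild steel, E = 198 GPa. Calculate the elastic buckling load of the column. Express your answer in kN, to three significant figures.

Inner diameter d_i = 185 − 2×24 = 137.0 mm
I = π(d_o⁴ − d_i⁴)/64 = π(185⁴ − 137.0⁴)/64 = 4.021×10^7 mm⁴
I = 4.021×10^7 mm⁴ = 4.021×10^-5 m⁴
Effective length L_e = K·L = 1 × 2.68 = 2.680 m
P_cr = π²EI / L_e² = π² × 198×10⁹ × 4.021×10^-5 / 2.680² = 1.094×10^7 N

P_cr ≈ 10900 kN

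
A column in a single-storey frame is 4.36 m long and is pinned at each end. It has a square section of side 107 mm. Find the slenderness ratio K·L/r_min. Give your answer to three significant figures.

λ ≈ 141

For a square r = a/√12 = 107/√12 = 30.89 mm
L_e = K·L = 1 × 4.36 m = 4.360 m = 4360.0 mm
λ = L_e / r_min = 4360.0 / 30.89 = 141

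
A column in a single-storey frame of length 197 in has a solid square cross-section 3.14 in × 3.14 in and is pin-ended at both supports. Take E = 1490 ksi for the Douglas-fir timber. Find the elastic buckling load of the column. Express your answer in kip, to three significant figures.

P_cr ≈ 3.07 kip

I = a⁴/12 = 3.14⁴/12 = 8.101 in⁴
Effective length L_e = K·L = 1 × 197 = 197.0 in
P_cr = π²EI / L_e² = π² × 1490×10³ × 8.101 / 197.0² = 3.070×10^3 lb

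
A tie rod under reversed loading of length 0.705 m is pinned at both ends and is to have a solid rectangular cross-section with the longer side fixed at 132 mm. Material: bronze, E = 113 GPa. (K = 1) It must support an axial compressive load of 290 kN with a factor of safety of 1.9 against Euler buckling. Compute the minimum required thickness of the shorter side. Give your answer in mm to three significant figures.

b ≈ 28.2 mm

Required P_cr = n·P = 1.9 × 290 = 551.0 kN
L_e = K·L = 1 × 0.705 = 0.7050 m
Required I = P_cr·L_e²/(π²E) = 5.510×10^5 × 0.7050² / (π² × 1.13×10^11) = 2.456×10^-7 m⁴
I_req = 2.456×10^5 mm⁴
Rectangle, weak axis: I_min = h·b³/12 with h = 132 mm fixed  ⇒  b = (12I/h)^(1/3) = 28.2 mm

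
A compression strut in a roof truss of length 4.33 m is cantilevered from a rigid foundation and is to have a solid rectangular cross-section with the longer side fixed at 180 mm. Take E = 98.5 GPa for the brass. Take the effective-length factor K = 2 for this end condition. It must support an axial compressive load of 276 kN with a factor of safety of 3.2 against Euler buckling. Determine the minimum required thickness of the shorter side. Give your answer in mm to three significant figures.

Required P_cr = n·P = 3.2 × 276 = 883.2 kN
L_e = K·L = 2 × 4.33 = 8.660 m
Required I = P_cr·L_e²/(π²E) = 8.832×10^5 × 8.660² / (π² × 9.85×10^10) = 6.813×10^-5 m⁴
I_req = 6.813×10^7 mm⁴
Rectangle, weak axis: I_min = h·b³/12 with h = 180 mm fixed  ⇒  b = (12I/h)^(1/3) = 166 mm

b ≈ 166 mm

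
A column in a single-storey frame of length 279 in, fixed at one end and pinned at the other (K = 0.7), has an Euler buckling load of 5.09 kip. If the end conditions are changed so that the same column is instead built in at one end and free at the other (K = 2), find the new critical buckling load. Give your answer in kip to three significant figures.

P_cr ≈ 0.624 kip

P_cr ∝ 1/K², so P_cr,new = P_cr,old × (K_old/K_new)² = 5.09 × (0.7/2)²
= 5.09 × 0.1225 = 0.624 kip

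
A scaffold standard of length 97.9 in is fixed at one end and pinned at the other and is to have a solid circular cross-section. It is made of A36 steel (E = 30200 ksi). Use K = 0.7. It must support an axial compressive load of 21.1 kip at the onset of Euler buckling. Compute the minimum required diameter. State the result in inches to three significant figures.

d ≈ 1.61 in

L_e = K·L = 0.7 × 97.9 = 68.53 in
Required I = P_cr·L_e²/(π²E) = 2.110×10^4 × 68.53² / (π² × 3.02×10^7) = 0.3325 in⁴
Solid circle: I = πd⁴/64  ⇒  d = (64I/π)^(1/4) = (64×0.3325/π)^(1/4) = 1.61 in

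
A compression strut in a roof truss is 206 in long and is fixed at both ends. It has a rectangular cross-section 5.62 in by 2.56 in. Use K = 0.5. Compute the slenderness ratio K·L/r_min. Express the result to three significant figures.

For a rectangle r_min = b/√12 = 2.56/√12 = 0.7390 in
L_e = K·L = 0.5 × 206 = 103.0 in
λ = L_e / r_min = 103.00 / 0.7390 = 139

λ ≈ 139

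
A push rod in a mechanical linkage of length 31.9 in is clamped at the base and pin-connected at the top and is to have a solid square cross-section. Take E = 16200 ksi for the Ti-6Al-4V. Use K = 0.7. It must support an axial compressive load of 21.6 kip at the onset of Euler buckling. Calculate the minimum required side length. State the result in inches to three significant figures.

a ≈ 0.948 in

L_e = K·L = 0.7 × 31.9 = 22.33 in
Required I = P_cr·L_e²/(π²E) = 2.160×10^4 × 22.33² / (π² × 1.62×10^7) = 6.736×10^-2 in⁴
Solid square: I = a⁴/12  ⇒  a = (12I)^(1/4) = (12×6.736×10^-2)^(1/4) = 0.948 in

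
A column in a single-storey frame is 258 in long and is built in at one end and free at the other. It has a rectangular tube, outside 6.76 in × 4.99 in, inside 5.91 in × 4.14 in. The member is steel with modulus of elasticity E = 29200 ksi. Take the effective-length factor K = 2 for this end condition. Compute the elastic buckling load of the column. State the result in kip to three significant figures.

Weak-axis I_min = (h_o·b_o³ − h_i·b_i³)/12 with b_o = 4.99, b_i = 4.140 in (shorter outer/inner sides).
I_min = (6.76×4.99³ − 5.910×4.140³)/12 = 35.05 in⁴
Effective length L_e = K·L = 2 × 258 = 516.0 in
P_cr = π²EI / L_e² = π² × 29200×10³ × 35.05 / 516.0² = 3.794×10^4 lb

P_cr ≈ 37.9 kip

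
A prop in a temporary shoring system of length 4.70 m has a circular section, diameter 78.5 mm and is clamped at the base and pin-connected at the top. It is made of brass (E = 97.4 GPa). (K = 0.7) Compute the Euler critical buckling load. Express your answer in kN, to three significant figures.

I = πd⁴/64 = π×78.5⁴/64 = 1.864×10^6 mm⁴
I = 1.864×10^6 mm⁴ = 1.864×10^-6 m⁴
Effective length L_e = K·L = 0.7 × 4.70 = 3.290 m
P_cr = π²EI / L_e² = π² × 97.4×10⁹ × 1.864×10^-6 / 3.290² = 1.655×10^5 N

P_cr ≈ 166 kN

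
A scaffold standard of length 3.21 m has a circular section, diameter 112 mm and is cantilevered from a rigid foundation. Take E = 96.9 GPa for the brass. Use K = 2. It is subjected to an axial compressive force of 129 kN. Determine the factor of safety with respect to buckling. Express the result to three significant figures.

n ≈ 1.39

I = πd⁴/64 = π×112⁴/64 = 7.724×10^6 mm⁴
I = 7.724×10^6 mm⁴ = 7.724×10^-6 m⁴
Effective length L_e = K·L = 2 × 3.21 = 6.420 m
P_cr = π²EI / L_e² = π² × 96.9×10⁹ × 7.724×10^-6 / 6.420² = 1.792×10^5 N
Factor of safety n = P_cr / P = 179.22 / 129 = 1.39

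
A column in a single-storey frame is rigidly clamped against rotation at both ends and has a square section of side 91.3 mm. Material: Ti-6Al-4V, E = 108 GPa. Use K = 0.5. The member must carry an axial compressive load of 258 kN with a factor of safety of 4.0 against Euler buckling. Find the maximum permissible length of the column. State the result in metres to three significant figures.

L_max ≈ 4.89 m

I = a⁴/12 = 91.3⁴/12 = 5.790×10^6 mm⁴
I = 5.790×10^-6 m⁴
Required critical load P_cr = n·P = 4.0 × 258 = 1032 kN = 1.032×10^6 N
From P_cr = π²EI/(K·L)²:  L = (1/K)·√(π²EI/P_cr) = (1/0.5)·√(π²×1.08×10^11×5.790×10^-6/1.032×10^6)
L = 4.89 m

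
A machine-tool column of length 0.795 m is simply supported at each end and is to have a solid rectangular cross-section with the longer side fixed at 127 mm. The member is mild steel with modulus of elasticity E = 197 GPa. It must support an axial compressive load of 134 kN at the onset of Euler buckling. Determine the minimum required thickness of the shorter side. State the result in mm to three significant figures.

b ≈ 16.0 mm

L_e = K·L = 1 × 0.795 = 0.7950 m
Required I = P_cr·L_e²/(π²E) = 1.340×10^5 × 0.7950² / (π² × 1.97×10^11) = 4.356×10^-8 m⁴
I_req = 4.356×10^4 mm⁴
Rectangle, weak axis: I_min = h·b³/12 with h = 127 mm fixed  ⇒  b = (12I/h)^(1/3) = 16.0 mm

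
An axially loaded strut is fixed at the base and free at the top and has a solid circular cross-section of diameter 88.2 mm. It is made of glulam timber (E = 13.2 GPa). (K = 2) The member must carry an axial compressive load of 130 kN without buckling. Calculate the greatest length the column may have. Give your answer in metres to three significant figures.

L_max ≈ 0.863 m

I = πd⁴/64 = π×88.2⁴/64 = 2.971×10^6 mm⁴
I = 2.971×10^-6 m⁴
At the buckling limit P_cr = P = 1.300×10^5 N
From P_cr = π²EI/(K·L)²:  L = (1/K)·√(π²EI/P_cr) = (1/2)·√(π²×1.32×10^10×2.971×10^-6/1.300×10^5)
L = 0.863 m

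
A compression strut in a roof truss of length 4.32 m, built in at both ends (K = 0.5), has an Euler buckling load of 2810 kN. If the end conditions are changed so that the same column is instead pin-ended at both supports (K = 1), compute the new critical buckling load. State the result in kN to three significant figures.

P_cr ∝ 1/K², so P_cr,new = P_cr,old × (K_old/K_new)² = 2810 × (0.5/1)²
= 2810 × 0.2500 = 702 kN

P_cr ≈ 702 kN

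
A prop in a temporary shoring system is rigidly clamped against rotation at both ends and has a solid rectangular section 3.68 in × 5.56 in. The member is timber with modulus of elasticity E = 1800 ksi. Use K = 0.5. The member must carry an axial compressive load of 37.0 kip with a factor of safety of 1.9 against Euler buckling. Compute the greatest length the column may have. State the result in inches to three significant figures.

L_max ≈ 153 in

Buckling occurs about the weak axis: I_min = h·b³/12 with b = 3.68 in (the shorter side).
I_min = 5.56×3.68³/12 = 23.09 in⁴
Required critical load P_cr = n·P = 1.9 × 37.0 = 70.30 kip = 7.030×10^4 lb
From P_cr = π²EI/(K·L)²:  L = (1/K)·√(π²EI/P_cr) = (1/0.5)·√(π²×1.80×10^6×23.09/7.030×10^4)
L = 153 in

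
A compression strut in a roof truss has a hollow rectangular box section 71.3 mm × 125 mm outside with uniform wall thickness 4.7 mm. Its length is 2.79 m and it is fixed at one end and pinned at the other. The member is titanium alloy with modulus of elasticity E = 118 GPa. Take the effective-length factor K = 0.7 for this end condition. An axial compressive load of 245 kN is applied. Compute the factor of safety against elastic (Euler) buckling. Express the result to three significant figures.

Inner dimensions: h_i = 125 − 2×4.7 = 115.6 mm, b_i = 71.3 − 2×4.7 = 61.90 mm
Weak-axis I_min = (h_o·b_o³ − h_i·b_i³)/12 with b_o = 71.3, b_i = 61.90 mm (shorter outer/inner sides).
I_min = (125×71.3³ − 115.6×61.90³)/12 = 1.491×10^6 mm⁴
I = 1.491×10^6 mm⁴ = 1.491×10^-6 m⁴
Effective length L_e = K·L = 0.7 × 2.79 = 1.953 m
P_cr = π²EI / L_e² = π² × 118×10⁹ × 1.491×10^-6 / 1.953² = 4.552×10^5 N
Factor of safety n = P_cr / P = 455.22 / 245 = 1.86

n ≈ 1.86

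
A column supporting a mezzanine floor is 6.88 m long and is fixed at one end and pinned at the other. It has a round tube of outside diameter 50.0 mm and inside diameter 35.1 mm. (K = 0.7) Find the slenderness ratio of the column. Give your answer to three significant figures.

d_o = 50.0 mm, d_i = 35.1 mm
I = π(d_o⁴ − d_i⁴)/64 = π(50.0⁴ − 35.10⁴)/64 = 2.323×10^5 mm⁴
A = 995.9 mm²;  r_min = √(I/A) = √(2.323×10^5/995.9) = 15.27 mm
L_e = K·L = 0.7 × 6.88 m = 4.816 m = 4816.0 mm
λ = L_e / r_min = 4816.0 / 15.27 = 315

λ ≈ 315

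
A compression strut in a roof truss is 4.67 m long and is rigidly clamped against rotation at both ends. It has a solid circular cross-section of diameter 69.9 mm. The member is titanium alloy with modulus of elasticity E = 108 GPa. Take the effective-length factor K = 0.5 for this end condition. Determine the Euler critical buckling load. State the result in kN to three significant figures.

I = πd⁴/64 = π×69.9⁴/64 = 1.172×10^6 mm⁴
I = 1.172×10^6 mm⁴ = 1.172×10^-6 m⁴
Effective length L_e = K·L = 0.5 × 4.67 = 2.335 m
P_cr = π²EI / L_e² = π² × 108×10⁹ × 1.172×10^-6 / 2.335² = 2.291×10^5 N

P_cr ≈ 229 kN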